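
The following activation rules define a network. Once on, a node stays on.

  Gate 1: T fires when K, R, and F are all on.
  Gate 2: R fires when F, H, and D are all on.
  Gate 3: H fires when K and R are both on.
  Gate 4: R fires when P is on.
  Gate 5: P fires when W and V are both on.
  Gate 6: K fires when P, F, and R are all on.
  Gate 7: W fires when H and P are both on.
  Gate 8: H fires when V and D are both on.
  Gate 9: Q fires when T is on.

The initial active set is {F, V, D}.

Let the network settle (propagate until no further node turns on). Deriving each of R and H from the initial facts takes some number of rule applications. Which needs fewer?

H: Gate 8: V and D on → H on. [1 rule application]
R: Gate 8: V and D on → H on. Gate 2: F, H, and D on → R on. [2 rule applications]
H needs fewer.

H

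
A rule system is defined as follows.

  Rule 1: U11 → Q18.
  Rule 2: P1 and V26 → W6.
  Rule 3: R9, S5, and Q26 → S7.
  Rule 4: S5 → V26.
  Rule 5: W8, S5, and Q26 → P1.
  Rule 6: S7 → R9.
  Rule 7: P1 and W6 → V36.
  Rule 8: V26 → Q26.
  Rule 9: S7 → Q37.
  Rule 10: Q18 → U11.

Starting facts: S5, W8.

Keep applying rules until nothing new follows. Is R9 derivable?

No

R9 would need S7 (Rule 6), but S7 is never established.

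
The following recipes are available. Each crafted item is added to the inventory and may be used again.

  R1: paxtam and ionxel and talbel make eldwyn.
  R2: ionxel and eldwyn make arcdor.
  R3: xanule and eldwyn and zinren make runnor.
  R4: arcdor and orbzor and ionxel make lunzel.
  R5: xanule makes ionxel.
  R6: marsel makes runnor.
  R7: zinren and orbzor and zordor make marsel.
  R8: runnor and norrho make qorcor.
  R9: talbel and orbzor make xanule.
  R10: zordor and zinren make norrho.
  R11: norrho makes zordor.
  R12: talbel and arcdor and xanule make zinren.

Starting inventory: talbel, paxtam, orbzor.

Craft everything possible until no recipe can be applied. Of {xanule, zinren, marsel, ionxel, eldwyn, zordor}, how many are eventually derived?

4

talbel and orbzor → xanule (R9).
xanule → ionxel (R5).
Using R1, paxtam, ionxel, and talbel make eldwyn.
ionxel and eldwyn → arcdor (R2).
talbel and arcdor and xanule → zinren (R12).
xanule: reached.
zinren: reached.
marsel would need zinren, orbzor, and zordor (R7), but zordor is never obtained.
ionxel: reached.
eldwyn: reached.
zordor would need norrho (R11), but norrho is never obtained.
Reached: xanule, zinren, ionxel, and eldwyn — 4 of the 6.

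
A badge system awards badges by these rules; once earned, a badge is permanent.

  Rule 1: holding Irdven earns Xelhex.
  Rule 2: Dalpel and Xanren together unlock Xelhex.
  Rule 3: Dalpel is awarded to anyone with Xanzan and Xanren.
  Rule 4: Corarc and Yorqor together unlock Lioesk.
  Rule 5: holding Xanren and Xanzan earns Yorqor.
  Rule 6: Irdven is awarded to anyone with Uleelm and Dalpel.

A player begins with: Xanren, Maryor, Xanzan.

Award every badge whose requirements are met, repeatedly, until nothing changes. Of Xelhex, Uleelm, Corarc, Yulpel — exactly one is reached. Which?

Xelhex

With Xanzan and Xanren, Dalpel is earned (Rule 3).
With Dalpel and Xanren, Xelhex is earned (Rule 2).
No rule produces Yulpel, and it is not given. No rule produces Corarc, and it is not given. No rule produces Uleelm, and it is not given.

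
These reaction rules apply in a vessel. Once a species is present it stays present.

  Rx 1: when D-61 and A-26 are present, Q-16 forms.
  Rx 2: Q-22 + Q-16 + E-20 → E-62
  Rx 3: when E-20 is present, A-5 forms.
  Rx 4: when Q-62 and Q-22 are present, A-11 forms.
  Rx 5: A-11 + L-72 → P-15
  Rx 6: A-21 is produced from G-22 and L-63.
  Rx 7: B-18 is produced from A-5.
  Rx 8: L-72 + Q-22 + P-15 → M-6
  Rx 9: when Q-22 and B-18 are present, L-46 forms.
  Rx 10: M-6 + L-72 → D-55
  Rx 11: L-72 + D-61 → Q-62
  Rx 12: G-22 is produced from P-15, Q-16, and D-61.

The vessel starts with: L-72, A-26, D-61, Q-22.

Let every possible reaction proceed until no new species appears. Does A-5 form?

No

A-5 would need E-20 (Rx 3), but E-20 never forms.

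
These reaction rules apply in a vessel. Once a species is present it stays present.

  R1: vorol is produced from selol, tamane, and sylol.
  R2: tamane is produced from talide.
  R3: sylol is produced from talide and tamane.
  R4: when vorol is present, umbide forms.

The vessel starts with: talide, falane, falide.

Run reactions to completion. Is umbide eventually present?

No

umbide would need vorol (R4), but vorol never forms.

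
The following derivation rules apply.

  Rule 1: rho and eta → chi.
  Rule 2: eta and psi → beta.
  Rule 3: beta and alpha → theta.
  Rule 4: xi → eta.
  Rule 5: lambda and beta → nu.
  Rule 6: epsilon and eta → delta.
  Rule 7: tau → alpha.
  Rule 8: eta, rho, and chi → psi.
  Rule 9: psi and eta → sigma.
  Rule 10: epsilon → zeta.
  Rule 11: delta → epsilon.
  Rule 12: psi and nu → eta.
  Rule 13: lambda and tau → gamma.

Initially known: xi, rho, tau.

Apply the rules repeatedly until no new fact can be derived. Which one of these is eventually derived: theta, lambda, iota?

theta

tau holds, so alpha follows (Rule 7).
From xi, Rule 4 gives eta.
rho and eta hold, so chi follows (Rule 1).
From eta, rho, and chi, Rule 8 gives psi.
From eta and psi, Rule 2 gives beta.
beta and alpha hold, so theta follows (Rule 3).
No rule produces lambda, and it is not given. No rule produces iota, and it is not given.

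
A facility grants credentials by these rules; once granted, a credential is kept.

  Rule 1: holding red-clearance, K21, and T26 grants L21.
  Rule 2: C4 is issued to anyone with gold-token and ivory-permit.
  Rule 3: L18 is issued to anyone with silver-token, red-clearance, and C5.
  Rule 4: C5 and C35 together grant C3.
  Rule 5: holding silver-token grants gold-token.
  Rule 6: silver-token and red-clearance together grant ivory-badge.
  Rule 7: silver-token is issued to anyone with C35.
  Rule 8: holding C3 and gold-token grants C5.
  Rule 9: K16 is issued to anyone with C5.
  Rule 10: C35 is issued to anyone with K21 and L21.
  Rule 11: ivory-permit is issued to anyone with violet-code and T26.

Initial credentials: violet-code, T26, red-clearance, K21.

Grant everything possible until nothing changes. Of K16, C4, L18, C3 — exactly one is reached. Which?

Holding red-clearance, K21, and T26 grants L21 (Rule 1).
Holding violet-code and T26 grants ivory-permit (Rule 11).
Holding K21 and L21 grants C35 (Rule 10).
Holding C35 grants silver-token (Rule 7).
Holding silver-token grants gold-token (Rule 5).
Holding gold-token and ivory-permit grants C4 (Rule 2).
K16 would need C5 (Rule 9), but C5 is never granted. L18 would need silver-token, red-clearance, and C5 (Rule 3), but C5 is never granted. C3 would need C5 and C35 (Rule 4), but C5 is never granted.

C4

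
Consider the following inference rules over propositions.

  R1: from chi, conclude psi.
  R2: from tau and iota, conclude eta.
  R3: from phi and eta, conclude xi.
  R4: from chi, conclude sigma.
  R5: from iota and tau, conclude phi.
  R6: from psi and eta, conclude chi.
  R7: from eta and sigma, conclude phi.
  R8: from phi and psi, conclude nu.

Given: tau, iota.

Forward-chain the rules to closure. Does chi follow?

chi would need psi and eta (R6), but psi is never established.

No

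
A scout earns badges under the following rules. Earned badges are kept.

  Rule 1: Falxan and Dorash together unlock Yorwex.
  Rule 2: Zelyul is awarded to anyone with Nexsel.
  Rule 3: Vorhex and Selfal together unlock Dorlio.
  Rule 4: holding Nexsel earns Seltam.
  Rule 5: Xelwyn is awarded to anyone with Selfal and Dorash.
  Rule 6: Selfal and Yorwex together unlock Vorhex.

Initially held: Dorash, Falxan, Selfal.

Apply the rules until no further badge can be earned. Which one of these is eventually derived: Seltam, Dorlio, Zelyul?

With Falxan and Dorash, Yorwex is earned (Rule 1).
With Selfal and Yorwex, Vorhex is earned (Rule 6).
With Vorhex and Selfal, Dorlio is earned (Rule 3).
Seltam would need Nexsel (Rule 4), but Nexsel is never earned. Zelyul would need Nexsel (Rule 2), but Nexsel is never earned.

Dorlio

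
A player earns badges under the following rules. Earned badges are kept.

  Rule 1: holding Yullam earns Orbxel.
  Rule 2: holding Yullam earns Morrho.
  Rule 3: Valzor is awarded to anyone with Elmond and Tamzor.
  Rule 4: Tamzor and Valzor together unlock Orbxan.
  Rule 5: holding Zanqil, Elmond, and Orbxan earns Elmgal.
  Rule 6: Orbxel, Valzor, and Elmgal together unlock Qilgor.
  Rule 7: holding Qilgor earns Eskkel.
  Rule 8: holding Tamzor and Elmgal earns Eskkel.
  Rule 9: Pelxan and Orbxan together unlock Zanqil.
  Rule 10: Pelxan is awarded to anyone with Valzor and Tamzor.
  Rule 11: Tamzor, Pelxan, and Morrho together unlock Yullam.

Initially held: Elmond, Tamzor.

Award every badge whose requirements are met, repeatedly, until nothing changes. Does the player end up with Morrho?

Morrho would need Yullam (Rule 2), but Yullam is never earned.

No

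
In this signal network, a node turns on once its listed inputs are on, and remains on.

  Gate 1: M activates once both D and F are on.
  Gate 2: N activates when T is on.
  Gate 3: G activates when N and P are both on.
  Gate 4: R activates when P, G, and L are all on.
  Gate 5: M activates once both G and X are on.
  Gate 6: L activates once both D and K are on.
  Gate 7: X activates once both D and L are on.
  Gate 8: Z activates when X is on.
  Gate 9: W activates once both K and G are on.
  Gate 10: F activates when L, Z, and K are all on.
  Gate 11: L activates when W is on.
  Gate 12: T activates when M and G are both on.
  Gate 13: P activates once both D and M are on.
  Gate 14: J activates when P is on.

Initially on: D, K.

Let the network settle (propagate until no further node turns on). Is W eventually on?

No

W would need K and G (Gate 9), but G never turns on.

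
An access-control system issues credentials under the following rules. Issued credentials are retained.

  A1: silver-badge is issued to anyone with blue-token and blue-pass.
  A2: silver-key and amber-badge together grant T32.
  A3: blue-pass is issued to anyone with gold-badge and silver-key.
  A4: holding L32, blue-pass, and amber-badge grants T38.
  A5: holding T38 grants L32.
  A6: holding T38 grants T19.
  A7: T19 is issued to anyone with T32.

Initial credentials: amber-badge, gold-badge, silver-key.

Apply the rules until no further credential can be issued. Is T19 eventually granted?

Holding silver-key and amber-badge grants T32 (A2).
Holding T32 grants T19 (A7).

Yes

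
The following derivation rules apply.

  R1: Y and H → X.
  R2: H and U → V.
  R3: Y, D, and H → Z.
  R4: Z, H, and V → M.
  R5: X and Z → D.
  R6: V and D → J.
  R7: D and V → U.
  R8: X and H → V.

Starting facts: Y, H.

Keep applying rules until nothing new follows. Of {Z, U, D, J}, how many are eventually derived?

Z would need Y, D, and H (R3), but D is never established.
U would need D and V (R7), but D is never established.
D would need X and Z (R5), but Z is never established.
J would need V and D (R6), but D is never established.
None of the 4 are reached.

0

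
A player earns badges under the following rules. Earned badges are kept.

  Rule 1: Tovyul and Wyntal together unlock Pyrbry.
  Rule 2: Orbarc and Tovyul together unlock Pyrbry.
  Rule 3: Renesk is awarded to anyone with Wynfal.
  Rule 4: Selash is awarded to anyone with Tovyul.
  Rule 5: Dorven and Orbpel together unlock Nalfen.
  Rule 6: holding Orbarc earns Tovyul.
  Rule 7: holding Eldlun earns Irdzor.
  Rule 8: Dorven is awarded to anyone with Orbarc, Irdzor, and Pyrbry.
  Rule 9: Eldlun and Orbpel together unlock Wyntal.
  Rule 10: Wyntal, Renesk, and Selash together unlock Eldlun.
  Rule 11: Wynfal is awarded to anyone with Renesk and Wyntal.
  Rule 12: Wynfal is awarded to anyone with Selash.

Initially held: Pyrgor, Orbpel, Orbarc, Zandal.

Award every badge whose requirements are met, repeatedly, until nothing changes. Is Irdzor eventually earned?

Irdzor would need Eldlun (Rule 7), but Eldlun is never earned.

No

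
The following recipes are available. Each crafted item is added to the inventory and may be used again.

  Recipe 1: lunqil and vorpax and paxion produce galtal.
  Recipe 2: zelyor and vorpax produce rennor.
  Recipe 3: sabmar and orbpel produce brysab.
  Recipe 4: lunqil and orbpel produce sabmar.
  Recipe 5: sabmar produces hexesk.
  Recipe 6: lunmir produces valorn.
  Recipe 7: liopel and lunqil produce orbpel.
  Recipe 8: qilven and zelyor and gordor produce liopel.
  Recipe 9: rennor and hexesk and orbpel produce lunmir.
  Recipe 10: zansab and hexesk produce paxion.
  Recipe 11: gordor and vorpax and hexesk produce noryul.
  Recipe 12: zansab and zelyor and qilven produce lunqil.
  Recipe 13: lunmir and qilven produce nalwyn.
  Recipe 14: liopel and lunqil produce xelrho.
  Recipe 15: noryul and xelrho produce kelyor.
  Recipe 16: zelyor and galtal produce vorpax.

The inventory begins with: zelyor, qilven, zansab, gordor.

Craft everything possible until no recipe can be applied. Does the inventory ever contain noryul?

noryul would need gordor, vorpax, and hexesk (Recipe 11), but vorpax is never obtained.

No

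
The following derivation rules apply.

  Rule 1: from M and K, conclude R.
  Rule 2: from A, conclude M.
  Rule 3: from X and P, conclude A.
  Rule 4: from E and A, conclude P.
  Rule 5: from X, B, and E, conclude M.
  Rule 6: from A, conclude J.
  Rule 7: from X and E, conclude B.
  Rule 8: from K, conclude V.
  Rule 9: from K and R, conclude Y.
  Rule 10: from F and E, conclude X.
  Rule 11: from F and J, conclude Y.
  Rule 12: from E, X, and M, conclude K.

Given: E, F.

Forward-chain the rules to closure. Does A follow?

A would need X and P (Rule 3), but P is never established.

No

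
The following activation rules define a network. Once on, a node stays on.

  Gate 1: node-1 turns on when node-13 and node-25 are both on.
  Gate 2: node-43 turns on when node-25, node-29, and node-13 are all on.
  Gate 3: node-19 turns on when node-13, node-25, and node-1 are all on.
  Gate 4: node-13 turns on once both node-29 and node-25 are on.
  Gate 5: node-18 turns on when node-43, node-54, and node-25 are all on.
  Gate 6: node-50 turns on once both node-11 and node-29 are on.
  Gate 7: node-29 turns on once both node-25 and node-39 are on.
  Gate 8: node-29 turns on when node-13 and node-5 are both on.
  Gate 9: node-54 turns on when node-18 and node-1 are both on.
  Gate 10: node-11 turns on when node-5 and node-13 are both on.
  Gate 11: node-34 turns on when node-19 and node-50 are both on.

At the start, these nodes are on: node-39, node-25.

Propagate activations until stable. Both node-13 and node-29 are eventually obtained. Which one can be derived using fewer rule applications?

node-29

node-29: Gate 7: node-25 and node-39 on → node-29 on. [1 rule application]
node-13: Gate 7: node-25 and node-39 on → node-29 on. Gate 4: node-29 and node-25 on → node-13 on. [2 rule applications]
node-29 needs fewer.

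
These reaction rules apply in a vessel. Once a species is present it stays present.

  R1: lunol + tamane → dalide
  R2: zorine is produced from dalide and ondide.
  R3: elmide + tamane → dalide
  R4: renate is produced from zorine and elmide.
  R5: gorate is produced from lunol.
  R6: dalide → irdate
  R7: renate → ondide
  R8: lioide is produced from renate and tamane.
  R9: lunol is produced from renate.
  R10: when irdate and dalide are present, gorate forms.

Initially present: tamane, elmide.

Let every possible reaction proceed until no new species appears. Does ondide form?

ondide would need renate (R7), but renate never forms.

No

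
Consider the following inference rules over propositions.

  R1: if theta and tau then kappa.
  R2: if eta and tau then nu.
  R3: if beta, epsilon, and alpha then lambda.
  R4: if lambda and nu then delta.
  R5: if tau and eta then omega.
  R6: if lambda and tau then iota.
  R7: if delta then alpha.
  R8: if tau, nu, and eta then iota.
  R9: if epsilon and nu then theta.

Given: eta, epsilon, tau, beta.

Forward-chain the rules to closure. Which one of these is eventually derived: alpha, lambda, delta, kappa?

kappa

eta and tau hold, so nu follows (R2).
epsilon and nu hold, so theta follows (R9).
From theta and tau, R1 gives kappa.
alpha would need delta (R7), but delta is never established. lambda would need beta, epsilon, and alpha (R3), but alpha is never established. delta would need lambda and nu (R4), but lambda is never established.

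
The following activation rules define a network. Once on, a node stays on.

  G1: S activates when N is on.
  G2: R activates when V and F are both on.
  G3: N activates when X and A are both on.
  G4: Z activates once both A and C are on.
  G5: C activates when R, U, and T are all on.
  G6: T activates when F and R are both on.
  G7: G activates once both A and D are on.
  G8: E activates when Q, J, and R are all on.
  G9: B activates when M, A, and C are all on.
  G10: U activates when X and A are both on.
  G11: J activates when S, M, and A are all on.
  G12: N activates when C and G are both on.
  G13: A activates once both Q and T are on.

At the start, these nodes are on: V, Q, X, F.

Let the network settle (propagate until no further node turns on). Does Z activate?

V and F are on, so R activates (G2).
F and R are on, so T activates (G6).
Q and T are on, so A activates (G13).
X and A are on, so U activates (G10).
G5: R, U, and T on → C on.
G4: A and C on → Z on.

Yes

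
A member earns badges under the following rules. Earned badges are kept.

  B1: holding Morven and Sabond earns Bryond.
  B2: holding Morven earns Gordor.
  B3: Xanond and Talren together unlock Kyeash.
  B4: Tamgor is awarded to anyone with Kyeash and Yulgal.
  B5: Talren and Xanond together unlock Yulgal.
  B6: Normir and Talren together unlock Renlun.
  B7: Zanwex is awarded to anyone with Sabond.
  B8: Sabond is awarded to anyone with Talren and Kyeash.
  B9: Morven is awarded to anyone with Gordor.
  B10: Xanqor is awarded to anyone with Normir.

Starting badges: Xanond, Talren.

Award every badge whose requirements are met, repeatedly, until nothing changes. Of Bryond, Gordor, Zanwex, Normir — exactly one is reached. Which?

Zanwex

With Xanond and Talren, Kyeash is earned (B3).
With Talren and Kyeash, Sabond is earned (B8).
With Sabond, Zanwex is earned (B7).
No rule produces Normir, and it is not given. Gordor would need Morven (B2), but Morven is never earned. Bryond would need Morven and Sabond (B1), but Morven is never earned.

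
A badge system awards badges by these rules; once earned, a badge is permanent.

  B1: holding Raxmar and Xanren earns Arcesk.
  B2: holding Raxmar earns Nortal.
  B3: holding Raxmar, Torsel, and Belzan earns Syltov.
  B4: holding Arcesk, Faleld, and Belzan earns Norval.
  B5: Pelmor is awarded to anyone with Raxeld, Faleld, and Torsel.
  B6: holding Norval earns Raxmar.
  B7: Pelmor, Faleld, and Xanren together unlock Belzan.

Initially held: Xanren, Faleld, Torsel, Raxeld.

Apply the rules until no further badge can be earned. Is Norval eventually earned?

Norval would need Arcesk, Faleld, and Belzan (B4), but Arcesk is never earned.

No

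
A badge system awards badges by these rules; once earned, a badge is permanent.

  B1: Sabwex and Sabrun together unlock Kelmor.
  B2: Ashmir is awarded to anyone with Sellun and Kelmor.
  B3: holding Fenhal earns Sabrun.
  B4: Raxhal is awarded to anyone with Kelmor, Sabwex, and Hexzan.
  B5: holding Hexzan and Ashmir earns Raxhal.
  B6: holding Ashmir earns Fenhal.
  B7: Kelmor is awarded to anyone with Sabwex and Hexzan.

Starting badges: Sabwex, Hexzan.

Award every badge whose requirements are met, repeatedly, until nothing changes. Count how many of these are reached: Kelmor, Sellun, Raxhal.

2

With Sabwex and Hexzan, Kelmor is earned (B7).
With Kelmor, Sabwex, and Hexzan, Raxhal is earned (B4).
Kelmor: reached.
No rule produces Sellun, and it is not given.
Raxhal: reached.
Reached: Kelmor and Raxhal — 2 of the 3.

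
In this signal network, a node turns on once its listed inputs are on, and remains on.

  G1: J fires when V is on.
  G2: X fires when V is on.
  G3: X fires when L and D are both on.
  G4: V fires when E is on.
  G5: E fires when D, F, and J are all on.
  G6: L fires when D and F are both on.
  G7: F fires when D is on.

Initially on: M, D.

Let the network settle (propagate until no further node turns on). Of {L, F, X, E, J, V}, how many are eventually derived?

3

D is on, so F fires (G7).
D and F are on, so L fires (G6).
G3: L and D on → X on.
L: reached.
F: reached.
X: reached.
E would need D, F, and J (G5), but J never turns on.
J would need V (G1), but V never turns on.
V would need E (G4), but E never turns on.
Reached: L, F, and X — 3 of the 6.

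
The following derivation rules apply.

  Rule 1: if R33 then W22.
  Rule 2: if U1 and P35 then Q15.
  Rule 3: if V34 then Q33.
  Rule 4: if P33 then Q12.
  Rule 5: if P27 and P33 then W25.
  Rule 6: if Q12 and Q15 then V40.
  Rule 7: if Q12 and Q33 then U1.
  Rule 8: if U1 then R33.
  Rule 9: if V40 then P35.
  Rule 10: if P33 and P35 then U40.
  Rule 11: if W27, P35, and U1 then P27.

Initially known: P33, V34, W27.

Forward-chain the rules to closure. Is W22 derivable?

Yes

V34 holds, so Q33 follows (Rule 3).
From P33, Rule 4 gives Q12.
From Q12 and Q33, Rule 7 gives U1.
From U1, Rule 8 gives R33.
R33 holds, so W22 follows (Rule 1).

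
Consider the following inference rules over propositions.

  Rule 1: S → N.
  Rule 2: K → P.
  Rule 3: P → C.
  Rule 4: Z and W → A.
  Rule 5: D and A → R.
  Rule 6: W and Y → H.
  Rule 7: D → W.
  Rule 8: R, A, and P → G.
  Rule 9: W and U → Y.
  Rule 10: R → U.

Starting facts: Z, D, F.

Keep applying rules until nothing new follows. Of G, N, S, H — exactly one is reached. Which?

D holds, so W follows (Rule 7).
Z and W hold, so A follows (Rule 4).
From D and A, Rule 5 gives R.
R holds, so U follows (Rule 10).
From W and U, Rule 9 gives Y.
W and Y hold, so H follows (Rule 6).
No rule produces S, and it is not given. G would need R, A, and P (Rule 8), but P is never established. N would need S (Rule 1), but S is never established.

H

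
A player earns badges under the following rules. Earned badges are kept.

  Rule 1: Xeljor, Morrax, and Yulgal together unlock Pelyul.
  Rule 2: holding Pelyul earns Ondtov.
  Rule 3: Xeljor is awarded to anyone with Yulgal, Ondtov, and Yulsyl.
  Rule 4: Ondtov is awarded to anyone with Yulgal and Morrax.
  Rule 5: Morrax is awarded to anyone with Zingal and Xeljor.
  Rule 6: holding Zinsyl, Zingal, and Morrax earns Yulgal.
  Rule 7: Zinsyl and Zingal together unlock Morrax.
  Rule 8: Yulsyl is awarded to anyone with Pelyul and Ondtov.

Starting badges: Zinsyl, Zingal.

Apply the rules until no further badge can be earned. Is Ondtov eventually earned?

Yes

With Zinsyl and Zingal, Morrax is earned (Rule 7).
With Zinsyl, Zingal, and Morrax, Yulgal is earned (Rule 6).
With Yulgal and Morrax, Ondtov is earned (Rule 4).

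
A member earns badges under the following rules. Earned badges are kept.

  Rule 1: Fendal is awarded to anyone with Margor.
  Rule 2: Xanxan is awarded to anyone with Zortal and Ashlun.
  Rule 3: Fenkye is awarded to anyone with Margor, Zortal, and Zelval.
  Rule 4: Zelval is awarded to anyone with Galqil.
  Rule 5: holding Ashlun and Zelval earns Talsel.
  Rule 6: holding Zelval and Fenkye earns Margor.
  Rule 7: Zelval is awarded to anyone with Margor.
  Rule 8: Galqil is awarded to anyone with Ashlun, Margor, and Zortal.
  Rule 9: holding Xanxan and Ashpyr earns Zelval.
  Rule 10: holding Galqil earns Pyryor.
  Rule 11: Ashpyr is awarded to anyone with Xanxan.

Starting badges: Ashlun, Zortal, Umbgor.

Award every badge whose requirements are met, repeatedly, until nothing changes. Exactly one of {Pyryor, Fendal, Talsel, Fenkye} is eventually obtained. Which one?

With Zortal and Ashlun, Xanxan is earned (Rule 2).
With Xanxan, Ashpyr is earned (Rule 11).
With Xanxan and Ashpyr, Zelval is earned (Rule 9).
With Ashlun and Zelval, Talsel is earned (Rule 5).
Pyryor would need Galqil (Rule 10), but Galqil is never earned. Fendal would need Margor (Rule 1), but Margor is never earned. Fenkye would need Margor, Zortal, and Zelval (Rule 3), but Margor is never earned.

Talsel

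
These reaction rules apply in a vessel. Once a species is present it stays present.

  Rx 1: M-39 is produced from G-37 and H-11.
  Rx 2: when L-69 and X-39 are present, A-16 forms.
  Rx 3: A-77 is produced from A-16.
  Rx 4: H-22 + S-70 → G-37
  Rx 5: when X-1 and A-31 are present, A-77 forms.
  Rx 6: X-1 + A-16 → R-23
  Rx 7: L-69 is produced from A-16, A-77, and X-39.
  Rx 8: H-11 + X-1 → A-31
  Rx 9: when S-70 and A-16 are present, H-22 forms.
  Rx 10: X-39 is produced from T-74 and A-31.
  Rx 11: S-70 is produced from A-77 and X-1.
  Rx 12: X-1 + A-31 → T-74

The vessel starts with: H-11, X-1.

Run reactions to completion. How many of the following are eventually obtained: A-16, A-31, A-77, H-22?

H-11 and X-1 present → A-31 forms (Rx 8).
X-1 and A-31 present → A-77 forms (Rx 5).
A-16 would need L-69 and X-39 (Rx 2), but L-69 never forms.
A-31: reached.
A-77: reached.
H-22 would need S-70 and A-16 (Rx 9), but A-16 never forms.
Reached: A-31 and A-77 — 2 of the 4.

2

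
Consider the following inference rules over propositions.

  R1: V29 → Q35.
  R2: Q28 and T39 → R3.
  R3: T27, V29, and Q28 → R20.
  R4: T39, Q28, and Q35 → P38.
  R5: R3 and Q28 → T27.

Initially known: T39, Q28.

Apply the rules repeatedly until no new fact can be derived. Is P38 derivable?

P38 would need T39, Q28, and Q35 (R4), but Q35 is never established.

No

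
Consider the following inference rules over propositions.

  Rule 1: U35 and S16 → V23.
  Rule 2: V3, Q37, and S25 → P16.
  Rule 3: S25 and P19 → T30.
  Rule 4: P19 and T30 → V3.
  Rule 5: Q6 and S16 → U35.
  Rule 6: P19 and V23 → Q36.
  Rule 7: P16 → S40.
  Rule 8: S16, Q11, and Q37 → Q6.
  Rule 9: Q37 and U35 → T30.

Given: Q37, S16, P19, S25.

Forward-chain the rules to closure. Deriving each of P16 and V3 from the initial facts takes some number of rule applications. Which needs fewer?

V3

V3: From S25 and P19, Rule 3 gives T30. From P19 and T30, Rule 4 gives V3. [2 rule applications]
P16: S25 and P19 hold, so T30 follows (Rule 3). P19 and T30 hold, so V3 follows (Rule 4). From V3, Q37, and S25, Rule 2 gives P16. [3 rule applications]
V3 needs fewer.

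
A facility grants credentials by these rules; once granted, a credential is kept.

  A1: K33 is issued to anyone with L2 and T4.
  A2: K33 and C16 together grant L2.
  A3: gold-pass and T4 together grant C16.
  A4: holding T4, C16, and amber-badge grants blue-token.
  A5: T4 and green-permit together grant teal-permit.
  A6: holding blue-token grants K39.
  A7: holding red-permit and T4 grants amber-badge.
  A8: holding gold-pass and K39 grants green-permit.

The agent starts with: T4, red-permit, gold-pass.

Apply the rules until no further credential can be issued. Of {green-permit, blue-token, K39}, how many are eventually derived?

Holding red-permit and T4 grants amber-badge (A7).
Holding gold-pass and T4 grants C16 (A3).
Holding T4, C16, and amber-badge grants blue-token (A4).
Holding blue-token grants K39 (A6).
Holding gold-pass and K39 grants green-permit (A8).
green-permit: reached.
blue-token: reached.
K39: reached.
All 3 are reached.

3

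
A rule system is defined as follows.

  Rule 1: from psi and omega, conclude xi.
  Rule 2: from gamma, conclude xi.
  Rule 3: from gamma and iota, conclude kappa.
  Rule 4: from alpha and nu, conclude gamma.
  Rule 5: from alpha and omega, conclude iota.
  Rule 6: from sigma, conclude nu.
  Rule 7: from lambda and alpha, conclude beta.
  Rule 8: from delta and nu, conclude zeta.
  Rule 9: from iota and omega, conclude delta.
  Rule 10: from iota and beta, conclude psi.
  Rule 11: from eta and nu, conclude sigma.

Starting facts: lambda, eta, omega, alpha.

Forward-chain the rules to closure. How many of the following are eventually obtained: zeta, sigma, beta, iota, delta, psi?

4

From alpha and omega, Rule 5 gives iota.
From lambda and alpha, Rule 7 gives beta.
iota and omega hold, so delta follows (Rule 9).
iota and beta hold, so psi follows (Rule 10).
zeta would need delta and nu (Rule 8), but nu is never established.
sigma would need eta and nu (Rule 11), but nu is never established.
beta: reached.
iota: reached.
delta: reached.
psi: reached.
Reached: beta, iota, delta, and psi — 4 of the 6.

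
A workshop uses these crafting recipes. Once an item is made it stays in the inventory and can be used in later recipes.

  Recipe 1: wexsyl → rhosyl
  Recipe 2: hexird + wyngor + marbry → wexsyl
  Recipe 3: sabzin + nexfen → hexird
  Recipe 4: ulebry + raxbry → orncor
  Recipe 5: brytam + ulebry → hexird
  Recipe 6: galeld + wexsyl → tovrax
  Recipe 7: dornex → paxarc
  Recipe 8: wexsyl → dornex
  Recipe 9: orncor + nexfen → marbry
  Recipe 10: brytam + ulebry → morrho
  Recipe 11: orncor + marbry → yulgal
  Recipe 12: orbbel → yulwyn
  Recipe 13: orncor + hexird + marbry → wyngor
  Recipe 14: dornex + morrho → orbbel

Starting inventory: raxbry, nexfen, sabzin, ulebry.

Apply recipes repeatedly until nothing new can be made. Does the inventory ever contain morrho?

No

morrho would need brytam and ulebry (Recipe 10), but brytam is never obtained.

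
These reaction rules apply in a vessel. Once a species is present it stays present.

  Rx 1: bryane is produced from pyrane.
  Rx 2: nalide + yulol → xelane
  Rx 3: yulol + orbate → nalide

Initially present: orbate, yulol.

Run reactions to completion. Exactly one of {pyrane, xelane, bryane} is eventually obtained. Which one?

xelane

yulol and orbate present → nalide forms (Rx 3).
nalide and yulol present → xelane forms (Rx 2).
bryane would need pyrane (Rx 1), but pyrane never forms. No rule produces pyrane, and it is not given.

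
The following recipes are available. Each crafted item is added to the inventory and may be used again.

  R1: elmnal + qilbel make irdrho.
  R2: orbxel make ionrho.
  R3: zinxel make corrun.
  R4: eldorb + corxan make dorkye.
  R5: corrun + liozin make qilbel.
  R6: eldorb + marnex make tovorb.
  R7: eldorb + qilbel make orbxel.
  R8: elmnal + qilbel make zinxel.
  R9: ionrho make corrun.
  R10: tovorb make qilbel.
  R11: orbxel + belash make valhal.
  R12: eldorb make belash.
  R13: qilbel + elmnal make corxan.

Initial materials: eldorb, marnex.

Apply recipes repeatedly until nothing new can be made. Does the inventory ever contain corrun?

Using R6, eldorb and marnex make tovorb.
tovorb → qilbel (R10).
Using R7, eldorb and qilbel make orbxel.
orbxel → ionrho (R2).
ionrho → corrun (R9).

Yes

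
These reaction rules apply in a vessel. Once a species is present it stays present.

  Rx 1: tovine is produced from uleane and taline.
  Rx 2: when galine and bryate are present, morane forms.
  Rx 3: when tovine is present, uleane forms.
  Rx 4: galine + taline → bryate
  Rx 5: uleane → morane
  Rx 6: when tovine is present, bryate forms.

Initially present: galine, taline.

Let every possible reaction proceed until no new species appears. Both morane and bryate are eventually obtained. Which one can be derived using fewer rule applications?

bryate

bryate: galine and taline present → bryate forms (Rx 4). [1 rule application]
morane: galine and taline present → bryate forms (Rx 4). galine and bryate present → morane forms (Rx 2). [2 rule applications]
bryate needs fewer.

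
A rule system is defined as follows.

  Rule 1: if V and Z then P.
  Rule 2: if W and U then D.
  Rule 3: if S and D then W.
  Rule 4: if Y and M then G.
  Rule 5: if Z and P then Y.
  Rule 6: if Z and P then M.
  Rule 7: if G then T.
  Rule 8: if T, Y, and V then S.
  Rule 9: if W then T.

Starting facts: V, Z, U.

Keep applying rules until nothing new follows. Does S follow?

From V and Z, Rule 1 gives P.
From Z and P, Rule 6 gives M.
Z and P hold, so Y follows (Rule 5).
Y and M hold, so G follows (Rule 4).
G holds, so T follows (Rule 7).
From T, Y, and V, Rule 8 gives S.

Yes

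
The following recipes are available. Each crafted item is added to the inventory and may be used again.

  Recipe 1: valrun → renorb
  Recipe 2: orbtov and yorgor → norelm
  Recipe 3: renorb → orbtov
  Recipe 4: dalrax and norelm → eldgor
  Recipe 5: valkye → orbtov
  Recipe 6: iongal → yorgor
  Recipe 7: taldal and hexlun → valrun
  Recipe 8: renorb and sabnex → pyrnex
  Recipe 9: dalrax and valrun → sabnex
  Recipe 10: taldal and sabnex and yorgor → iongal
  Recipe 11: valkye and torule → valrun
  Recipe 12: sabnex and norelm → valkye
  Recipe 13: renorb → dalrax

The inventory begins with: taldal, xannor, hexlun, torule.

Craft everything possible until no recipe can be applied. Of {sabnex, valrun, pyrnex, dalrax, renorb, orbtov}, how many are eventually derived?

taldal and hexlun → valrun (Recipe 7).
Using Recipe 1, valrun makes renorb.
renorb → dalrax (Recipe 13).
renorb → orbtov (Recipe 3).
Using Recipe 9, dalrax and valrun make sabnex.
renorb and sabnex → pyrnex (Recipe 8).
sabnex: reached.
valrun: reached.
pyrnex: reached.
dalrax: reached.
renorb: reached.
orbtov: reached.
All 6 are reached.

6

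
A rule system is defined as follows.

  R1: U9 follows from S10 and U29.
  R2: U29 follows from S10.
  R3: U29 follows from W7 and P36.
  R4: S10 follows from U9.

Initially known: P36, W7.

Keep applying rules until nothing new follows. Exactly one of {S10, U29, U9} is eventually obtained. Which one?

From W7 and P36, R3 gives U29.
U9 would need S10 and U29 (R1), but S10 is never established. S10 would need U9 (R4), but U9 is never established.

U29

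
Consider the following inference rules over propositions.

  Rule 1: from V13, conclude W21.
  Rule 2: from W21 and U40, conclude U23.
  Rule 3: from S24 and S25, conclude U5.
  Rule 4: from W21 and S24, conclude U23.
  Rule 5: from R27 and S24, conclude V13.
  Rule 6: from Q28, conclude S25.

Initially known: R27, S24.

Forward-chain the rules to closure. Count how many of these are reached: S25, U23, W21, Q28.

R27 and S24 hold, so V13 follows (Rule 5).
From V13, Rule 1 gives W21.
W21 and S24 hold, so U23 follows (Rule 4).
S25 would need Q28 (Rule 6), but Q28 is never established.
U23: reached.
W21: reached.
No rule produces Q28, and it is not given.
Reached: U23 and W21 — 2 of the 4.

2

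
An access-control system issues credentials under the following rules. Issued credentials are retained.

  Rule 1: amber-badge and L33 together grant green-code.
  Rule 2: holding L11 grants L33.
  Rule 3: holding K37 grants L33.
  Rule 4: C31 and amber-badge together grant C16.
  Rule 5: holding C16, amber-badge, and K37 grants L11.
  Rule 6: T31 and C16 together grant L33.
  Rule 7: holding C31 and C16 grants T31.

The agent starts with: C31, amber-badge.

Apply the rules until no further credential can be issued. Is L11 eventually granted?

No

L11 would need C16, amber-badge, and K37 (Rule 5), but K37 is never granted.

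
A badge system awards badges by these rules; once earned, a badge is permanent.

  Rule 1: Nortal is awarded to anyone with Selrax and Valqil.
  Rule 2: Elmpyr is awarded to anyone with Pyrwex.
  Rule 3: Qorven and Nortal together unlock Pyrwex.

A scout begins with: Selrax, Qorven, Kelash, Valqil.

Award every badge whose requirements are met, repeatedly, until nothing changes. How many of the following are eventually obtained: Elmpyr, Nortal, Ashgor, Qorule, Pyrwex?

3

With Selrax and Valqil, Nortal is earned (Rule 1).
With Qorven and Nortal, Pyrwex is earned (Rule 3).
With Pyrwex, Elmpyr is earned (Rule 2).
Elmpyr: reached.
Nortal: reached.
No rule produces Ashgor, and it is not given.
No rule produces Qorule, and it is not given.
Pyrwex: reached.
Reached: Elmpyr, Nortal, and Pyrwex — 3 of the 5.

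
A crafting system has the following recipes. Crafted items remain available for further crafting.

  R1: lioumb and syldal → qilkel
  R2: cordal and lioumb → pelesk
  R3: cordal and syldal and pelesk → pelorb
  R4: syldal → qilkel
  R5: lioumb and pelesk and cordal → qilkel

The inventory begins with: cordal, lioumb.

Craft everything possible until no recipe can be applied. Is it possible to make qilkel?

Yes

cordal and lioumb → pelesk (R2).
Using R5, lioumb, pelesk, and cordal make qilkel.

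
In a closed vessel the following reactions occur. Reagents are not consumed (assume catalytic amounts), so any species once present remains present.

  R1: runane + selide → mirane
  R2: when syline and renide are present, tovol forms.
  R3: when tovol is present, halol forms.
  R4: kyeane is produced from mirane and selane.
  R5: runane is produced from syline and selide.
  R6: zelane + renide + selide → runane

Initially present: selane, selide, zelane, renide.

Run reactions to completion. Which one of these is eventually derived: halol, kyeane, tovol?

kyeane

zelane, renide, and selide present → runane forms (R6).
runane and selide present → mirane forms (R1).
mirane and selane present → kyeane forms (R4).
halol would need tovol (R3), but tovol never forms. tovol would need syline and renide (R2), but syline never forms.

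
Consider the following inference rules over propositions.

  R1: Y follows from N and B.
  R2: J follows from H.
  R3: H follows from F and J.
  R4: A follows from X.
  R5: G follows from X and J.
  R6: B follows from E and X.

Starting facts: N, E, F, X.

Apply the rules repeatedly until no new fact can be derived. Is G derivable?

G would need X and J (R5), but J is never established.

No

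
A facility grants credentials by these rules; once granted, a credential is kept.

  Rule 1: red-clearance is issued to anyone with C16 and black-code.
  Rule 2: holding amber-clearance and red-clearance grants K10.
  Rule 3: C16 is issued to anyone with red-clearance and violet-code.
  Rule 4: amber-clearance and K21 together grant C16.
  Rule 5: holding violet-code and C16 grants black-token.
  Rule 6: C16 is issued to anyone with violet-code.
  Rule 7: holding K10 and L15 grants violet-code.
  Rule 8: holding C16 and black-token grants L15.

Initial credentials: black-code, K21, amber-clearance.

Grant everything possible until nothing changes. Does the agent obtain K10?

Holding amber-clearance and K21 grants C16 (Rule 4).
Holding C16 and black-code grants red-clearance (Rule 1).
Holding amber-clearance and red-clearance grants K10 (Rule 2).

Yes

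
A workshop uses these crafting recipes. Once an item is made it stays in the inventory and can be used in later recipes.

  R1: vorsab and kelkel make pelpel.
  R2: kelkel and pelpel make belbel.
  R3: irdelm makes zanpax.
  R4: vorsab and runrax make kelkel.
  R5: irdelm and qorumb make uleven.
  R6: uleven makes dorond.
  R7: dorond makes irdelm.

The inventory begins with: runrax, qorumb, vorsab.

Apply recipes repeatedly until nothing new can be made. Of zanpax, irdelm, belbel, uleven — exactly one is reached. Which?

vorsab and runrax → kelkel (R4).
Using R1, vorsab and kelkel make pelpel.
kelkel and pelpel → belbel (R2).
irdelm would need dorond (R7), but dorond is never obtained. uleven would need irdelm and qorumb (R5), but irdelm is never obtained. zanpax would need irdelm (R3), but irdelm is never obtained.

belbel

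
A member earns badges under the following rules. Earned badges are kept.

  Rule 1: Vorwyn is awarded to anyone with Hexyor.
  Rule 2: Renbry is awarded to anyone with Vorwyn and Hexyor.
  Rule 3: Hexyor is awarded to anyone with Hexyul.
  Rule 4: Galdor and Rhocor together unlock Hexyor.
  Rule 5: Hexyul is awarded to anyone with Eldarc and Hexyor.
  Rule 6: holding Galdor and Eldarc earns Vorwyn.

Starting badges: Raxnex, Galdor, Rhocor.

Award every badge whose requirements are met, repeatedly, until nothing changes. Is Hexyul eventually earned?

Hexyul would need Eldarc and Hexyor (Rule 5), but Eldarc is never earned.

No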